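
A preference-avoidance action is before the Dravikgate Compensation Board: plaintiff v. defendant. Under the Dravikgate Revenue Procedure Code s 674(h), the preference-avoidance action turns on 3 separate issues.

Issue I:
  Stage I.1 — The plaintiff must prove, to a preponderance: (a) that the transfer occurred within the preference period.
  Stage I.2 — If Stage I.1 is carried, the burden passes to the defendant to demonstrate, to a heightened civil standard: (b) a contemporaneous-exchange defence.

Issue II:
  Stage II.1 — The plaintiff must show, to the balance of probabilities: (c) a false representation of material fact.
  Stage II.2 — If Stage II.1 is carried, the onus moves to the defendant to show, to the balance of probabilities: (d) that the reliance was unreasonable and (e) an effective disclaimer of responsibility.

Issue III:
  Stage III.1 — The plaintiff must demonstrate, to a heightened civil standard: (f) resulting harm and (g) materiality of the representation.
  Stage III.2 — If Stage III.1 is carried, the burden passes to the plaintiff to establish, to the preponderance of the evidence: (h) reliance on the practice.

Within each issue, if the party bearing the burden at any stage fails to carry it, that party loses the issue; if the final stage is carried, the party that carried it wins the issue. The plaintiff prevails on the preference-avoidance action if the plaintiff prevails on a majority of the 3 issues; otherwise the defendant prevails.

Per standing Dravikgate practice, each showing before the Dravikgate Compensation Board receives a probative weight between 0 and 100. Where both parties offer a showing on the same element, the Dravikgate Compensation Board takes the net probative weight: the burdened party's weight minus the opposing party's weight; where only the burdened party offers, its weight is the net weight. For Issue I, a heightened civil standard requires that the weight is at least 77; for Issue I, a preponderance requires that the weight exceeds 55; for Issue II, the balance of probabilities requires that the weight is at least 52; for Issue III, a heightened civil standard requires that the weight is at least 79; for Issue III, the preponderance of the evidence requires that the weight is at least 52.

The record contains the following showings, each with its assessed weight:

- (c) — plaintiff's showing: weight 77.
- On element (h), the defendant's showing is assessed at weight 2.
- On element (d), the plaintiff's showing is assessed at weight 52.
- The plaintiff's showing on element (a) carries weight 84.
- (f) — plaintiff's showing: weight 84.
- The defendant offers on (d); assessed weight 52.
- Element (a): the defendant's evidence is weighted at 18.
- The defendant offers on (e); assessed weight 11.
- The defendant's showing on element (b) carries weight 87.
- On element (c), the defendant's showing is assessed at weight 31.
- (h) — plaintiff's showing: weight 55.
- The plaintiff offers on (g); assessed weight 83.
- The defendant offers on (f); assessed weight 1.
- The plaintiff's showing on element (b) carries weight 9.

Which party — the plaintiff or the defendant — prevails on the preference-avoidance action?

— Issue I —
Stage I.1 — burden on plaintiff; standard: a preponderance (weight exceeds 55).
    (a): 84 − 18 = 66 > 55 [met]
  Stage I.1 carried; the burden shifts to the defendant.
Stage I.2 — burden on defendant; standard: a heightened civil standard (weight is at least 77).
    (b): 87 − 9 = 78 ≥ 77 [met]
  The defendant carries the last stage.
Every stage carried; the defendant prevails on this issue.
— Issue II —
Stage II.1 (plaintiff, the balance of probabilities, weight is at least 52): (c) net 77−31=46 < 52 — fails.
  Stage II.1 not carried; the plaintiff fails its burden.
The analysis ends at Stage II.1; the defendant prevails on this issue.
— Issue III —
Stage III.1 (plaintiff, a heightened civil standard, weight is at least 79): (f) net 84−1=83 ≥ 79 — meets; (g) 83 ≥ 79 — meets.
  Stage III.1 carried; the burden remains with the plaintiff.
Stage III.2 (plaintiff, the preponderance of the evidence, weight is at least 52): (h) net 55−2=53 ≥ 52 — meets.
  All elements met at the final stage.
All stages carried — the plaintiff prevails on this issue.
Per-issue: Issue I → defendant; Issue II → defendant; Issue III → plaintiff. The plaintiff must prevail on a majority of issues; overall, the defendant prevails.

defendant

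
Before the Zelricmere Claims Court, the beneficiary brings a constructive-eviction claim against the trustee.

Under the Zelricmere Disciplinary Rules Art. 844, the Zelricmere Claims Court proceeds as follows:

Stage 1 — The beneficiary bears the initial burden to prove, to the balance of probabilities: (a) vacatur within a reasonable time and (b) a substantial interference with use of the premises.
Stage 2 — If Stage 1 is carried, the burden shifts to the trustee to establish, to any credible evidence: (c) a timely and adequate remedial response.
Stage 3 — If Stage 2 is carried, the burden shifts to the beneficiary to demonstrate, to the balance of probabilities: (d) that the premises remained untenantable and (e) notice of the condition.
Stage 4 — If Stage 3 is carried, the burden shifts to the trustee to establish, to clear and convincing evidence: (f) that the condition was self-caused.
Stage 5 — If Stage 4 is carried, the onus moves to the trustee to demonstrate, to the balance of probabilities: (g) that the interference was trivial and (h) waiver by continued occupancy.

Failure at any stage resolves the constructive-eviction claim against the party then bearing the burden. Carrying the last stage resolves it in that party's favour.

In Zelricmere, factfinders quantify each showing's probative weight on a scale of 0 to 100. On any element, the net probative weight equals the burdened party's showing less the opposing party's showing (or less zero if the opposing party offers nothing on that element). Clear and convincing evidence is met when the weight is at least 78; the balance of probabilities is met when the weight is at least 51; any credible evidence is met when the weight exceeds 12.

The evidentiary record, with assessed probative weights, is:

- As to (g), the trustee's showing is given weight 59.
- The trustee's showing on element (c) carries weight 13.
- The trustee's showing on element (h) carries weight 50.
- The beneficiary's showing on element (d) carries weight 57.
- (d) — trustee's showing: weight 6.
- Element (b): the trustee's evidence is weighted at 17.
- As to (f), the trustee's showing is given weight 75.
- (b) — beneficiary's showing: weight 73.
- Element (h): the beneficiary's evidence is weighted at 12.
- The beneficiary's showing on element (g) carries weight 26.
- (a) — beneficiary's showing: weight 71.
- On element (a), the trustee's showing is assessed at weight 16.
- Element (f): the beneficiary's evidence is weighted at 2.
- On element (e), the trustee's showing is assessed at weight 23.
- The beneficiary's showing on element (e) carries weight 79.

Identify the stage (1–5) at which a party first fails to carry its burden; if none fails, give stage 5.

stage 4

Stage 1 — burden on beneficiary; standard: the balance of probabilities (weight is at least 51).
    (a): 71 − 16 = 55 ≥ 51 [met]
    (b): 73 − 17 = 56 ≥ 51 [met]
  Stage 1 is satisfied; the onus moves to the trustee.
Stage 2 — burden on trustee; standard: any credible evidence (weight exceeds 12).
    (c): 13 > 12 [met]
  The trustee carries Stage 2; the beneficiary now bears the burden.
Stage 3 — burden on beneficiary; standard: the balance of probabilities (weight is at least 51).
    (d): 57 − 6 = 51 ≥ 51 [met]
    (e): 79 − 23 = 56 ≥ 51 [met]
  All elements met. The burden passes to the trustee.
Stage 4 — burden on trustee; standard: clear and convincing evidence (weight is at least 78).
    (f): 75 − 2 = 73 < 78 [not met]
  The trustee does not carry Stage 4.
The analysis ends at Stage 4; the beneficiary prevails.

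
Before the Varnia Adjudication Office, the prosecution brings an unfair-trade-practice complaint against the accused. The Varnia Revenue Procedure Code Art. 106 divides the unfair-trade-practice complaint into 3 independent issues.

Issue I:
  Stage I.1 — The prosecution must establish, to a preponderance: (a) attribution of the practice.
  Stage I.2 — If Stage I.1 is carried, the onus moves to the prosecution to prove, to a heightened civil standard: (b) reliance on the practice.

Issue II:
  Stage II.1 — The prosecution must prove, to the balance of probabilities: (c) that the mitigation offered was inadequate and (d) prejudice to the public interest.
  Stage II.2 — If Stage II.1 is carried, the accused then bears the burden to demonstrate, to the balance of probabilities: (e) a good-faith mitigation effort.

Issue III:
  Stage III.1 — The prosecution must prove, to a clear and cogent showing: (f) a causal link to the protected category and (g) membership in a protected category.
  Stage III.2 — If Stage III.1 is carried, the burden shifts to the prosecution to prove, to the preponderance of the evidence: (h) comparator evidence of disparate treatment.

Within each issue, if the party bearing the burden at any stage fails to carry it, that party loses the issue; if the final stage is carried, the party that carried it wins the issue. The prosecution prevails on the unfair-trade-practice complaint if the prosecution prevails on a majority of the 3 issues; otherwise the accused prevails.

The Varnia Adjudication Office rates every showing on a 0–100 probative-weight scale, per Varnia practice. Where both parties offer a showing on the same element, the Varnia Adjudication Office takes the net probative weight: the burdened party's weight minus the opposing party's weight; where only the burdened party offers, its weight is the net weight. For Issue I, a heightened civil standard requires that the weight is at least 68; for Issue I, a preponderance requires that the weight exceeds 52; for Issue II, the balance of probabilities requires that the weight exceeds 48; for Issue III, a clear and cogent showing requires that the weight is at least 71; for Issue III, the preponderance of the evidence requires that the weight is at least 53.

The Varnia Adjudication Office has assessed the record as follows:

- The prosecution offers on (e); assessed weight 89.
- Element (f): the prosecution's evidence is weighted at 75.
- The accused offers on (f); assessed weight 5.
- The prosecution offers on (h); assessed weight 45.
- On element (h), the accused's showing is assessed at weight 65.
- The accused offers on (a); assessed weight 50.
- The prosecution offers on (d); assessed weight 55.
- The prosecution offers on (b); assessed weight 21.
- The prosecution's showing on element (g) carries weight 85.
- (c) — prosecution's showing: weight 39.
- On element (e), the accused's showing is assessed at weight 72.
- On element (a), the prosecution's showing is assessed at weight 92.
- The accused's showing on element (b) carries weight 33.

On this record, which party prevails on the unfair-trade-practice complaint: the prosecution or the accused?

— Issue I —
At Stage I.1 the prosecution must meet a preponderance (weight exceeds 52): on (a) the weight is 92 less the opposing 50 gives net 42, which does not exceed 52, so (a) does not meet the standard.
  The prosecution does not carry Stage I.1.
So the accused prevails on this issue.
— Issue II —
Stage II.1 (prosecution, the balance of probabilities, weight exceeds 48): (c) 39 ≤ 48 — fails; (d) 55 > 48 — meets.
  The prosecution does not carry Stage II.1.
The accused prevails on this issue.
— Issue III —
At Stage III.1 the prosecution must meet a clear and cogent showing (weight is at least 71): on (f) the weight is 75 less the opposing 5 gives net 70, < 71, so (f) does not meet the standard; on (g) the weight is 85, which does reach 71, so (g) meets the standard.
  Not every element is met, so the prosecution fails to carry Stage III.1.
The accused prevails on this issue.
Per-issue: Issue I → accused; Issue II → accused; Issue III → accused. The prosecution must prevail on a majority of issues; overall, the accused prevails.

accused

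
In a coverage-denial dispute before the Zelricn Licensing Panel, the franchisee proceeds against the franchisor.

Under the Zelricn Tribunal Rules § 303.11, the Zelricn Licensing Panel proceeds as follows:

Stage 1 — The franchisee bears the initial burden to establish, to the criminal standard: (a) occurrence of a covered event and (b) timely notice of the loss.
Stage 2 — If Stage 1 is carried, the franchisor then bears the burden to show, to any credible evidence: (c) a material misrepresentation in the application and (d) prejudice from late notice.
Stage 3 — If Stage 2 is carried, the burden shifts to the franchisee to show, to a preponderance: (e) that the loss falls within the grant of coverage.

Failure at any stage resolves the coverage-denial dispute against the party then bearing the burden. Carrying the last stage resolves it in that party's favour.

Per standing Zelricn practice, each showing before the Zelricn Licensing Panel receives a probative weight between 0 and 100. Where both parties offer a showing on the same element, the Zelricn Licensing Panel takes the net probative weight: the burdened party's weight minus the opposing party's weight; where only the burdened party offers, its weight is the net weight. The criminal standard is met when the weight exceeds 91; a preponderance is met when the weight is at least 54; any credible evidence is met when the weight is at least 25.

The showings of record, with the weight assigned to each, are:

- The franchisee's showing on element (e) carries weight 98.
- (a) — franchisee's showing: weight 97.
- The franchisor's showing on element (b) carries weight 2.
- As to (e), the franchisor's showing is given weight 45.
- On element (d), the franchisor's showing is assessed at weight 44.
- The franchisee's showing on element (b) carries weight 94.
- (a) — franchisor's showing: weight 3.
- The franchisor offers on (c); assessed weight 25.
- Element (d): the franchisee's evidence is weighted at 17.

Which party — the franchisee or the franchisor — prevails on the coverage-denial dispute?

franchisor

At Stage 1 the franchisee must meet the criminal standard (weight exceeds 91): on (a) the weight is 97 less the opposing 3 gives net 94, which does exceed 91, so (a) meets the standard; on (b) the weight is 94 less the opposing 2 gives net 92, > 91, so (b) meets the standard.
  Stage 1 is satisfied; the onus moves to the franchisor.
At Stage 2 the franchisor must meet any credible evidence (weight is at least 25): on (c) the weight is 25, ≥ 25, so (c) meets the standard; on (d) the weight is 44 less the opposing 17 gives net 27, ≥ 25, so (d) meets the standard.
  All elements met. The burden passes to the franchisee.
At Stage 3 the franchisee must meet a preponderance (weight is at least 54): on (e) the weight is 98 less the opposing 45 gives net 53, < 54, so (e) does not meet the standard.
  Not every element is met, so the franchisee fails to carry Stage 3.
So the franchisor prevails.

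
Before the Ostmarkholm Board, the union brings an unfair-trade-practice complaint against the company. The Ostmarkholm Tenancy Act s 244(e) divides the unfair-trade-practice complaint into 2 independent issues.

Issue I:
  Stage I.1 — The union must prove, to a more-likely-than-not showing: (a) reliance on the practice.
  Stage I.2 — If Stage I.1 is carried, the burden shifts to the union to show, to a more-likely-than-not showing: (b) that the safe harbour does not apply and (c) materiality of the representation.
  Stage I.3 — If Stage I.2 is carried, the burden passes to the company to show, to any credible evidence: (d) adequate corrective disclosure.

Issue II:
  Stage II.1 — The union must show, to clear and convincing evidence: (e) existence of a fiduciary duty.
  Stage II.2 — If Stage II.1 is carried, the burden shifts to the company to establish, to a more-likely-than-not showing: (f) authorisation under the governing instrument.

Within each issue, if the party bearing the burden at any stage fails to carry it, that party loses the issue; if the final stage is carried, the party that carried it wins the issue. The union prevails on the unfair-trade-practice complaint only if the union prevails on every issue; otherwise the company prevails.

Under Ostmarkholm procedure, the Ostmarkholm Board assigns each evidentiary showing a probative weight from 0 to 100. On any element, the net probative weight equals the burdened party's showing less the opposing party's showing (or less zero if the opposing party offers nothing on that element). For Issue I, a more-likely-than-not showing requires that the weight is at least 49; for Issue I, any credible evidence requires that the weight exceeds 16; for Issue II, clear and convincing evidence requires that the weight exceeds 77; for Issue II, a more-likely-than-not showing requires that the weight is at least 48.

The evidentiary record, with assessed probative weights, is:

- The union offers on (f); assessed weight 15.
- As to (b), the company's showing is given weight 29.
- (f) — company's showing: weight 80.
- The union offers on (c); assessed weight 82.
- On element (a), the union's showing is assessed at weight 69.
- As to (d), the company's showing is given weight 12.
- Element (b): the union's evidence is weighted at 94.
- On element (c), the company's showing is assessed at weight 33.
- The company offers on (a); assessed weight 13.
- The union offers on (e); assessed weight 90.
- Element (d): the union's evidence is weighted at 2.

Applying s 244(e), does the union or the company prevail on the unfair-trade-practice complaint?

company

— Issue I —
Stage I.1 — burden on union; standard: a more-likely-than-not showing (weight is at least 49).
    (a): 69 − 13 = 56 ≥ 49 [met]
  All elements met. The union retains the burden for Stage I.2.
Stage I.2 — burden on union; standard: a more-likely-than-not showing (weight is at least 49).
    (b): 94 − 29 = 65 ≥ 49 [met]
    (c): 82 − 33 = 49 ≥ 49 [met]
  Stage I.2 is satisfied; the onus moves to the company.
Stage I.3 — burden on company; standard: any credible evidence (weight exceeds 16).
    (d): 12 − 2 = 10 ≤ 16 [not met]
  Stage I.3 not carried; the company fails its burden.
So the union prevails on this issue.
— Issue II —
At Stage II.1 the union must meet clear and convincing evidence (weight exceeds 77): on (e) the weight is 90, which does exceed 77, so (e) meets the standard.
  Stage II.1 carried; the burden shifts to the company.
At Stage II.2 the company must meet a more-likely-than-not showing (weight is at least 48): on (f) the weight is 80 less the opposing 15 gives net 65, ≥ 48, so (f) meets the standard.
  The company carries the last stage.
All stages carried — the company prevails on this issue.
Per-issue: Issue I → union; Issue II → company. The union must prevail on every issue; overall, the company prevails.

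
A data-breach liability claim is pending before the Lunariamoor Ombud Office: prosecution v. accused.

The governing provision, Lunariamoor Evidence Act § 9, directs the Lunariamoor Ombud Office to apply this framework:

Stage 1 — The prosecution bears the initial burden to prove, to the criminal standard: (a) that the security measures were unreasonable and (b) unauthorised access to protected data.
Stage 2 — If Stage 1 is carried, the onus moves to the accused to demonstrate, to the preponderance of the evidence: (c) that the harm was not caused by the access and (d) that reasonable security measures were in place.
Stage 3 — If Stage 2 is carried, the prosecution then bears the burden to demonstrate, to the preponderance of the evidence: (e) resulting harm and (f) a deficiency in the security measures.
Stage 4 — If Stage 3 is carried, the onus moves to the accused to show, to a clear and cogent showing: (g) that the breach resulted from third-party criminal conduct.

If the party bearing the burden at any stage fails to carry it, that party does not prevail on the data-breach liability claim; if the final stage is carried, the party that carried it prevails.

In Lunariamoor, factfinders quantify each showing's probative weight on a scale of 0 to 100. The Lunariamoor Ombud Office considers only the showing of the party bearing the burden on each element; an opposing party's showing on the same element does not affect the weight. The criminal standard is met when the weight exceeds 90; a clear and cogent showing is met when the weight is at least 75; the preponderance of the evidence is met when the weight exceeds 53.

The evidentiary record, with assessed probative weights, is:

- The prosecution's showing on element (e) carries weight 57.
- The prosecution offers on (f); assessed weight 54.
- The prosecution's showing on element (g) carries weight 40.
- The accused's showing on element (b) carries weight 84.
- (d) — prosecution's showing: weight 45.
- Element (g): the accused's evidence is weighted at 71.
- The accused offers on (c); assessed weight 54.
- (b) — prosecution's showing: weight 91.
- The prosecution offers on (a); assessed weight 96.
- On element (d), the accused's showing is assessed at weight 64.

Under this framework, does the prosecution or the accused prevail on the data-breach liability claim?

Stage 1 — burden on prosecution; standard: the criminal standard (weight exceeds 90).
    (a): 96 > 90 [met]
    (b): 91 (accused's 84 disregarded) > 90 [met]
  The prosecution carries Stage 1; the accused now bears the burden.
Stage 2 — burden on accused; standard: the preponderance of the evidence (weight exceeds 53).
    (c): 54 > 53 [met]
    (d): 64 (prosecution's 45 disregarded) > 53 [met]
  All elements met. The burden passes to the prosecution.
Stage 3 — burden on prosecution; standard: the preponderance of the evidence (weight exceeds 53).
    (e): 57 > 53 [met]
    (f): 54 > 53 [met]
  The prosecution carries Stage 3; the accused now bears the burden.
Stage 4 — burden on accused; standard: a clear and cogent showing (weight is at least 75).
    (g): 71 (prosecution's 40 disregarded) < 75 [not met]
  Stage 4 not carried; the accused fails its burden.
The analysis ends at Stage 4; the prosecution prevails.

prosecution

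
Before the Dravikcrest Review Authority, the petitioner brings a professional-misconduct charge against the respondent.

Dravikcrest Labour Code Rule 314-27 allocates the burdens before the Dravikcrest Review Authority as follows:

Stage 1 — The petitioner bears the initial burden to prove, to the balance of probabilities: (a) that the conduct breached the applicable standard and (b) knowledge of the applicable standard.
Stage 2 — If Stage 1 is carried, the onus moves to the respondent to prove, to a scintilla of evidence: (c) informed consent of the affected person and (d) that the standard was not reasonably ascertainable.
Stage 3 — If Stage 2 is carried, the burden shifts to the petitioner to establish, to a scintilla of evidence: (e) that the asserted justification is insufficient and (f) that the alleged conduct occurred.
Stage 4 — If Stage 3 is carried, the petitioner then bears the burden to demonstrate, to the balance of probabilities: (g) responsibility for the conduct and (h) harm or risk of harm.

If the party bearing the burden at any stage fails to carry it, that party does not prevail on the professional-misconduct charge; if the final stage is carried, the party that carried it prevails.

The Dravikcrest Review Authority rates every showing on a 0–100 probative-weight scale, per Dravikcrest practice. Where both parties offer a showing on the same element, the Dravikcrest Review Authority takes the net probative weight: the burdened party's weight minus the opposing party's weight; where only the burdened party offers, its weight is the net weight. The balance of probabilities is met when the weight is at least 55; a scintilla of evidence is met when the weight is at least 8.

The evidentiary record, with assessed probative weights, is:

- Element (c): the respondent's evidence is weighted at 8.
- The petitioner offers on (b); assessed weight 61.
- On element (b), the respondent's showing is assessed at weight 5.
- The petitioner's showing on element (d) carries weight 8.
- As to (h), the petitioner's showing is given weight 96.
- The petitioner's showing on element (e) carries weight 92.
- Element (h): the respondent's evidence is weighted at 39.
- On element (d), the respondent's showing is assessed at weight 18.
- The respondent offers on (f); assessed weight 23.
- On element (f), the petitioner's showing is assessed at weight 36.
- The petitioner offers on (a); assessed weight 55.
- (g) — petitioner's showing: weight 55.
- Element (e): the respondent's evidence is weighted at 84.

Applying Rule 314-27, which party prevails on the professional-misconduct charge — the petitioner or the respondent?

At Stage 1 the petitioner must meet the balance of probabilities (weight is at least 55): on (a) the weight is 55, ≥ 55, so (a) meets the standard; on (b) the weight is 61 less the opposing 5 gives net 56, which does reach 55, so (b) meets the standard.
  Stage 1 carried; the burden shifts to the respondent.
At Stage 2 the respondent must meet a scintilla of evidence (weight is at least 8): on (c) the weight is 8, which does reach 8, so (c) meets the standard; on (d) the weight is 18 less the opposing 8 gives net 10, ≥ 8, so (d) meets the standard.
  Stage 2 carried; the burden shifts to the petitioner.
At Stage 3 the petitioner must meet a scintilla of evidence (weight is at least 8): on (e) the weight is 92 less the opposing 84 gives net 8, ≥ 8, so (e) meets the standard; on (f) the weight is 36 less the opposing 23 gives net 13, ≥ 8, so (f) meets the standard.
  Stage 3 carried; the burden remains with the petitioner.
At Stage 4 the petitioner must meet the balance of probabilities (weight is at least 55): on (g) the weight is 55, ≥ 55, so (g) meets the standard; on (h) the weight is 96 less the opposing 39 gives net 57, which does reach 55, so (h) meets the standard.
  The petitioner carries the last stage.
Every stage carried; the petitioner prevails.

petitioner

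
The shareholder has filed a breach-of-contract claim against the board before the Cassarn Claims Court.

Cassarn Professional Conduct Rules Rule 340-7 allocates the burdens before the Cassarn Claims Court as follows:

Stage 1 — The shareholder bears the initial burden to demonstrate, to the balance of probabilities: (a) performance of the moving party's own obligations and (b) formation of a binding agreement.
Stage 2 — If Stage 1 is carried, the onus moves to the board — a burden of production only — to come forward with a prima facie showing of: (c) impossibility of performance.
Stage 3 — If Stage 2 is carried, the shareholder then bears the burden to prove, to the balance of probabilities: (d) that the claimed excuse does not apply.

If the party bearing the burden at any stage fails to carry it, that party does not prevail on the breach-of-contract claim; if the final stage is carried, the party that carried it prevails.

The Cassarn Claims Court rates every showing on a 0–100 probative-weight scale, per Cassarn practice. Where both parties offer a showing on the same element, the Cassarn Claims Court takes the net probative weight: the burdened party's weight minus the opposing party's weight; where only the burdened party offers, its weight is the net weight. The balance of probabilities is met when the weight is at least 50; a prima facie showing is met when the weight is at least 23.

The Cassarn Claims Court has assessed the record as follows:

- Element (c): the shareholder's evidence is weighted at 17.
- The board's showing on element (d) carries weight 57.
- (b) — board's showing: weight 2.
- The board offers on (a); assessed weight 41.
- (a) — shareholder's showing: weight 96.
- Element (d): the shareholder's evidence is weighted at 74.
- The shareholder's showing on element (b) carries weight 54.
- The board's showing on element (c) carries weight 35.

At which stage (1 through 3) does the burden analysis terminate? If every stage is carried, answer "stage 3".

stage 2

Stage 1 — burden on shareholder; standard: the balance of probabilities (weight is at least 50).
    (a): 96 − 41 = 55 ≥ 50 [met]
    (b): 54 − 2 = 52 ≥ 50 [met]
  All elements met. The burden passes to the board.
Stage 2 — burden on board; standard: a prima facie showing (weight is at least 23).
    (c): 35 − 17 = 18 < 23 [not met]
  Stage 2 not carried; the board fails its burden.
So the shareholder prevails.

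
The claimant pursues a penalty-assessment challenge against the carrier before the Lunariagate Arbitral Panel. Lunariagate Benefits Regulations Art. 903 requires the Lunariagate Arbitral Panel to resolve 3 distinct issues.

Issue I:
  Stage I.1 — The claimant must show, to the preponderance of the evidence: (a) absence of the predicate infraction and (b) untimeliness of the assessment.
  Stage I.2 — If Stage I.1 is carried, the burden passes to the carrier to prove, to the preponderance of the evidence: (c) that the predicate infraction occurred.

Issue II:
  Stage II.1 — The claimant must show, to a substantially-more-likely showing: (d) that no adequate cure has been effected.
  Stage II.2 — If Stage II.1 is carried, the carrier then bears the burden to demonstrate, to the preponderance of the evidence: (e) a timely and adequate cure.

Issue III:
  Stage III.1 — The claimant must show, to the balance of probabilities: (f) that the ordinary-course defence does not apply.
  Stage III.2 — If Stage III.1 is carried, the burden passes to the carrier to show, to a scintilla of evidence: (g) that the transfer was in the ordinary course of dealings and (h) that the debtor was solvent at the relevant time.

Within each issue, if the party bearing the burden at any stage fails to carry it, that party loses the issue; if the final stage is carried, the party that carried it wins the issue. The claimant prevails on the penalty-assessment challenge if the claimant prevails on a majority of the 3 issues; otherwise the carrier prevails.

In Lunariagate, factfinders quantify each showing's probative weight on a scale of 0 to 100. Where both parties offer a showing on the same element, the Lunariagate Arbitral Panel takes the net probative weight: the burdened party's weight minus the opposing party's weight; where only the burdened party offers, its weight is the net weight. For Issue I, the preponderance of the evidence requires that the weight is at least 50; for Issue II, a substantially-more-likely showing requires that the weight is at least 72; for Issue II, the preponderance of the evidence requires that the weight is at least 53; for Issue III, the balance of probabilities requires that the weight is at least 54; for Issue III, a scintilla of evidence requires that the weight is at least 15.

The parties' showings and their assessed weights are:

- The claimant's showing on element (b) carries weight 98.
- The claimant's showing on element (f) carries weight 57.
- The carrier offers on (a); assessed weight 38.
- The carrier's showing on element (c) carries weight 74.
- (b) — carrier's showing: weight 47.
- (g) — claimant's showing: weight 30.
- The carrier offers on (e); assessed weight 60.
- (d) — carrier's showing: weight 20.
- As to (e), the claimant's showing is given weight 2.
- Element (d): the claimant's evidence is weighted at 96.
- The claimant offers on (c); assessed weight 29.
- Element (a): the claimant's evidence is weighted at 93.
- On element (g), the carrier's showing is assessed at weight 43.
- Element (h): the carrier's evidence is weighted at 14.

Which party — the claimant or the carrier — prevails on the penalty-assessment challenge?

claimant

— Issue I —
Stage I.1 — burden on claimant; standard: the preponderance of the evidence (weight is at least 50).
    (a): 93 − 38 = 55 ≥ 50 [met]
    (b): 98 − 47 = 51 ≥ 50 [met]
  The claimant carries Stage I.1; the carrier now bears the burden.
Stage I.2 — burden on carrier; standard: the preponderance of the evidence (weight is at least 50).
    (c): 74 − 29 = 45 < 50 [not met]
  The carrier does not carry Stage I.2.
The analysis ends at Stage I.2; the claimant prevails on this issue.
— Issue II —
Stage II.1 (claimant, a substantially-more-likely showing, weight is at least 72): (d) net 96−20=76 ≥ 72 — meets.
  Stage II.1 carried; the burden shifts to the carrier.
Stage II.2 (carrier, the preponderance of the evidence, weight is at least 53): (e) net 60−2=58 ≥ 53 — meets.
  All elements met at the final stage.
Every stage carried; the carrier prevails on this issue.
— Issue III —
Stage III.1 — burden on claimant; standard: the balance of probabilities (weight is at least 54).
    (f): 57 ≥ 54 [met]
  Stage III.1 carried; the burden shifts to the carrier.
Stage III.2 — burden on carrier; standard: a scintilla of evidence (weight is at least 15).
    (g): 43 − 30 = 13 < 15 [not met]
    (h): 14 < 15 [not met]
  The carrier does not carry Stage III.2.
So the claimant prevails on this issue.
Per-issue: Issue I → claimant; Issue II → carrier; Issue III → claimant. The claimant must prevail on a majority of issues; overall, the claimant prevails.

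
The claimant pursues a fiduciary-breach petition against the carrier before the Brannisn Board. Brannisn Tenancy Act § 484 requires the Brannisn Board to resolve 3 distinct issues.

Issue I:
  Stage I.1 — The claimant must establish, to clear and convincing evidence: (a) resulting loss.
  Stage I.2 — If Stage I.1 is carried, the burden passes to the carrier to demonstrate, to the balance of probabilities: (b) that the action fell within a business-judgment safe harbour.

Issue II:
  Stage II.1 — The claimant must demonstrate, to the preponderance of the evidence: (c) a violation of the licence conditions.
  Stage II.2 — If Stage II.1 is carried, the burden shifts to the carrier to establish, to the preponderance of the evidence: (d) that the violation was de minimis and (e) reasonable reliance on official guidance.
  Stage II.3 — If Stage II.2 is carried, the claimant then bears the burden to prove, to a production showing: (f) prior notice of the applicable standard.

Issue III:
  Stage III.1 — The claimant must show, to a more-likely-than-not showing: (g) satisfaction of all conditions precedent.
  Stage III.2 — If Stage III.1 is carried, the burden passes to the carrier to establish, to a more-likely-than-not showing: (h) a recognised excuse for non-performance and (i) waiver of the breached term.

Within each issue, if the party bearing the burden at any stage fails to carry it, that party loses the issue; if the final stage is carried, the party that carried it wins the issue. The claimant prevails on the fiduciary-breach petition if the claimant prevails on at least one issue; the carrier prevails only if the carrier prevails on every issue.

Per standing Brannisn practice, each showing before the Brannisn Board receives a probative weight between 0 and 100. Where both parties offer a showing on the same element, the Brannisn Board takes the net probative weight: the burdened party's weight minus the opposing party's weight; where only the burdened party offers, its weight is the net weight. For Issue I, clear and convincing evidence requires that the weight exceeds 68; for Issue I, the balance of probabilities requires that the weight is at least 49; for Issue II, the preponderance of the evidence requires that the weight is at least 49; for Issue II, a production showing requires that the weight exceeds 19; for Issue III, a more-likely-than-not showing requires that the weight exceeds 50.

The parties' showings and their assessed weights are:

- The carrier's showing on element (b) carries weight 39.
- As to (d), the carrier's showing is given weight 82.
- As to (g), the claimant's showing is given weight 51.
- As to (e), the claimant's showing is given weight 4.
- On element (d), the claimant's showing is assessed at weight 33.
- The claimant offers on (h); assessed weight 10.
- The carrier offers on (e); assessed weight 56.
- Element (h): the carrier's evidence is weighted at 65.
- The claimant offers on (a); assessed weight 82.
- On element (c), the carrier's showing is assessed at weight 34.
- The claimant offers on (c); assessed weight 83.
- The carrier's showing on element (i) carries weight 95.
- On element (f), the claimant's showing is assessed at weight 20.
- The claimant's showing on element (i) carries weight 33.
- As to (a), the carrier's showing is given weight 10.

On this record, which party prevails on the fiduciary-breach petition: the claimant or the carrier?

claimant

— Issue I —
Stage I.1 — burden on claimant; standard: clear and convincing evidence (weight exceeds 68).
    (a): 82 − 10 = 72 > 68 [met]
  Stage I.1 carried; the burden shifts to the carrier.
Stage I.2 — burden on carrier; standard: the balance of probabilities (weight is at least 49).
    (b): 39 < 49 [not met]
  Stage I.2 not carried; the carrier fails its burden.
The claimant prevails on this issue.
— Issue II —
Stage II.1 (claimant, the preponderance of the evidence, weight is at least 49): (c) net 83−34=49 ≥ 49 — meets.
  All elements met. The burden passes to the carrier.
Stage II.2 (carrier, the preponderance of the evidence, weight is at least 49): (d) net 82−33=49 ≥ 49 — meets; (e) net 56−4=52 ≥ 49 — meets.
  The carrier carries Stage II.2; the claimant now bears the burden.
Stage II.3 (claimant, a production showing, weight exceeds 19): (f) 20 > 19 — meets.
  All elements met at the final stage.
Every stage carried; the claimant prevails on this issue.
— Issue III —
Stage III.1 — burden on claimant; standard: a more-likely-than-not showing (weight exceeds 50).
    (g): 51 > 50 [met]
  The claimant carries Stage III.1; the carrier now bears the burden.
Stage III.2 — burden on carrier; standard: a more-likely-than-not showing (weight exceeds 50).
    (h): 65 − 10 = 55 > 50 [met]
    (i): 95 − 33 = 62 > 50 [met]
  Stage III.2 carried; the final stage is satisfied.
Every stage carried; the carrier prevails on this issue.
Per-issue: Issue I → claimant; Issue II → claimant; Issue III → carrier. The claimant must prevail on at least one issue; overall, the claimant prevails.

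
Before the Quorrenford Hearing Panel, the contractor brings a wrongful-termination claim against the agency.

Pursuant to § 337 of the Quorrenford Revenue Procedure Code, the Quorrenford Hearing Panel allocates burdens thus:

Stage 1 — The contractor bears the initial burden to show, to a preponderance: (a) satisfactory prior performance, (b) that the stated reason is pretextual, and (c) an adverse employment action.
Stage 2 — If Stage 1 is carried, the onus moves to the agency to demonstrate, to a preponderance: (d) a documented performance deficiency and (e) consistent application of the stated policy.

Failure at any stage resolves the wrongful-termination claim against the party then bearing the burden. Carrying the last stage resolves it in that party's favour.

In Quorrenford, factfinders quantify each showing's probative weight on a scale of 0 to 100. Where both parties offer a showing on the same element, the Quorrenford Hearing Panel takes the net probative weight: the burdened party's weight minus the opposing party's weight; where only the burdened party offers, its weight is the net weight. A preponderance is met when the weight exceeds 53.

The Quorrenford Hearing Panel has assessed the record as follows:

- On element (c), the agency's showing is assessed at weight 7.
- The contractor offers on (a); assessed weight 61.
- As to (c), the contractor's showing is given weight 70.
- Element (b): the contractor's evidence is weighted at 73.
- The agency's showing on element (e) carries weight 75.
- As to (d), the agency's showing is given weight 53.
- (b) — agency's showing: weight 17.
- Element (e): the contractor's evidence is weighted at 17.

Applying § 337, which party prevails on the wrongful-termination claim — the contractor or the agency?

contractor

Stage 1 — burden on contractor; standard: a preponderance (weight exceeds 53).
    (a): 61 > 53 [met]
    (b): 73 − 17 = 56 > 53 [met]
    (c): 70 − 7 = 63 > 53 [met]
  All elements met. The burden passes to the agency.
Stage 2 — burden on agency; standard: a preponderance (weight exceeds 53).
    (d): 53 ≤ 53 [not met]
    (e): 75 − 17 = 58 > 53 [met]
  Not every element is met, so the agency fails to carry Stage 2.
The analysis ends at Stage 2; the contractor prevails.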